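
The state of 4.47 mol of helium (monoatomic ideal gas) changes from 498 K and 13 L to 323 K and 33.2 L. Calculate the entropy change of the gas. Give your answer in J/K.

Entropy is a state function: ΔS = nC_V ln(T₂/T₁) + nR ln(V₂/V₁), with C_V = 3R/2 = 12.47 J mol⁻¹ K⁻¹ for a monoatomic ideal gas.
ΔS = 4.47 × [12.47 × ln(323/498) + 8.314 × ln(33.2/13)] = 10.7 J/K.

ΔS = 10.7 J/K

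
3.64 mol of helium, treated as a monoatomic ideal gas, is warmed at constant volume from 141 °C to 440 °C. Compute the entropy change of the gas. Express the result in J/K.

ΔS = 24.7 J/K

In kelvin: T₁ = 414.15 K, T₂ = 713.15 K. At constant volume, ΔS = nC_V ln(T₂/T₁) with C_V = 3R/2 = 12.47 J mol⁻¹ K⁻¹.
ΔS = 3.64 × 12.47 × ln(713.15/414.15) = 24.7 J/K.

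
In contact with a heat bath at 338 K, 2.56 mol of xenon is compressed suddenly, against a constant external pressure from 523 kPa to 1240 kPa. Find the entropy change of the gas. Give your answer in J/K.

Entropy is a state function, so ΔS_gas depends only on the end states.
For an isothermal ideal gas ΔS_gas = nR ln(P₁/P₂) = 2.56 × 8.314 × ln(523/1240) = -18.4 J/K.

ΔS_gas = -18.4 J/K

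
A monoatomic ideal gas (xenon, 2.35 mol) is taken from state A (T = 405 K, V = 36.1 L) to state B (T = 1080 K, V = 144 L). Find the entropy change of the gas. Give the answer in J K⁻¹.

ΔS = 55.8 J/K

Entropy is a state function: ΔS = nC_V ln(T₂/T₁) + nR ln(V₂/V₁), with C_V = 3R/2 = 12.47 J mol⁻¹ K⁻¹ for a monoatomic ideal gas.
ΔS = 2.35 × [12.47 × ln(1080/405) + 8.314 × ln(144/36.1)] = 55.8 J/K.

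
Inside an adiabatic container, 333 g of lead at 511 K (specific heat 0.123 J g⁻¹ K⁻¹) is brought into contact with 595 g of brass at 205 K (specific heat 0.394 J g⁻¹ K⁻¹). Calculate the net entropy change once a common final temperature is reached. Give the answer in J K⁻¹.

Energy balance: T_f = (m₁c₁T₁ + m₂c₂T₂)/(m₁c₁ + m₂c₂) = 250.51 K.
ΔS₁ = m₁c₁ ln(T_f/T₁) = 40.959 × ln(250.51/511) = -29.2 J/K.
ΔS₂ = m₂c₂ ln(T_f/T₂) = 234.43 × ln(250.51/205) = 47 J/K.
ΔS_total = -29.2 + 47 = 17.8 J/K.

ΔS_total = 17.8 J/K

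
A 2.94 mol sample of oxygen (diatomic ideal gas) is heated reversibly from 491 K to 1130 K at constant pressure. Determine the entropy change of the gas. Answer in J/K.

At constant pressure, ΔS = nC_p ln(T₂/T₁) with C_p = 7R/2 = 29.1 J mol⁻¹ K⁻¹.
ΔS = 2.94 × 29.1 × ln(1130/491) = 71.3 J/K.

ΔS = 71.3 J/K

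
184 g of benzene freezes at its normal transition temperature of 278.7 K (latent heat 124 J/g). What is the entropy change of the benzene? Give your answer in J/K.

Heat released by the substance: Q = −mL = −184 × 124 = −22816 J.
At constant T, ΔS = Q_rev/T = −22816 / 278.7 = -81.9 J/K.

ΔS = -81.9 J/K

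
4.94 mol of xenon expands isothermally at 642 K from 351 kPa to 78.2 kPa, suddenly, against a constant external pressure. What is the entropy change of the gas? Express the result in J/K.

Entropy is a state function, so ΔS_gas depends only on the end states.
For an isothermal ideal gas ΔS_gas = nR ln(P₁/P₂) = 4.94 × 8.314 × ln(351/78.2) = 61.7 J/K.

ΔS_gas = 61.7 J/K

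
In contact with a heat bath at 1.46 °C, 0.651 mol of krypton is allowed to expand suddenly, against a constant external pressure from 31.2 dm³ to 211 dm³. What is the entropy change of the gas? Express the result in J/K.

Entropy is a state function, so ΔS_gas depends only on the end states.
For an isothermal ideal gas ΔS_gas = nR ln(V₂/V₁) = 0.651 × 8.314 × ln(211/31.2) = 10.3 J/K.

ΔS_gas = 10.3 J/K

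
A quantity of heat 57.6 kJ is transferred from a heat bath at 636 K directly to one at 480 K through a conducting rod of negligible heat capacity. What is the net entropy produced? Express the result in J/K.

ΔS_total = 29.4 J/K

ΔS_hot = −Q/T_H = −57600/636 = -90.57 J/K and ΔS_cold = +Q/T_C = 57600/480 = 120 J/K.
ΔS_total = -90.57 + 120 = 29.4 J/K, positive as the second law requires.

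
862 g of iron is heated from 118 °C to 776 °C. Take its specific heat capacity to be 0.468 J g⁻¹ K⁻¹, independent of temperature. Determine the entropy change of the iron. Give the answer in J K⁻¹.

In kelvin: T₁ = 391.15 K, T₂ = 1049.15 K. ΔS = ∫dQ_rev/T = m c ln(T₂/T₁) = 862 × 0.468 × ln(1049.15/391.15) = 398 J/K.

ΔS = 398 J/K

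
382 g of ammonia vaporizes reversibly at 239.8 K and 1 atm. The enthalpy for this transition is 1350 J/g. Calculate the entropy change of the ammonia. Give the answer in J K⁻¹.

Heat absorbed by the substance: Q = mL = 382 × 1350 = 515700 J.
At constant T, ΔS = Q_rev/T = 515700 / 239.8 = 2150 J/K.

ΔS = 2150 J/K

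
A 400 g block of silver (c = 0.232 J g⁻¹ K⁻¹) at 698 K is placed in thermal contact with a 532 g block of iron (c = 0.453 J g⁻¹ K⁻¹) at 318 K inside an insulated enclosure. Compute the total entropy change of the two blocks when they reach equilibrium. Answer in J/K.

ΔS_total = 22.8 J/K

Energy balance: T_f = (m₁c₁T₁ + m₂c₂T₂)/(m₁c₁ + m₂c₂) = 423.65 K.
ΔS₁ = m₁c₁ ln(T_f/T₁) = 92.8 × ln(423.65/698) = -46.34 J/K.
ΔS₂ = m₂c₂ ln(T_f/T₂) = 240.996 × ln(423.65/318) = 69.13 J/K.
ΔS_total = -46.34 + 69.13 = 22.8 J/K.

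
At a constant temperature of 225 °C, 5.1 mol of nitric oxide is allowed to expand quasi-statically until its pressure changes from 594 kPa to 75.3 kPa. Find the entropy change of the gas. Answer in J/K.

For an isothermal ideal gas ΔS_gas = nR ln(P₁/P₂) = 5.1 × 8.314 × ln(594/75.3) = 87.6 J/K.

ΔS_gas = 87.6 J/K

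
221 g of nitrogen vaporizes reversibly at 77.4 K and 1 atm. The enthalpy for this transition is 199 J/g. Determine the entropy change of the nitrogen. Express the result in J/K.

ΔS = 568 J/K

Heat absorbed by the substance: Q = mL = 221 × 199 = 43979 J.
At constant T, ΔS = Q_rev/T = 43979 / 77.4 = 568 J/K.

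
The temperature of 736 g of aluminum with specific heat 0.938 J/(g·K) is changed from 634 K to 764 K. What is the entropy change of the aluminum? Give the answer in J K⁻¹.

ΔS = ∫dQ_rev/T = m c ln(T₂/T₁) = 736 × 0.938 × ln(764/634) = 129 J/K.

ΔS = 129 J/K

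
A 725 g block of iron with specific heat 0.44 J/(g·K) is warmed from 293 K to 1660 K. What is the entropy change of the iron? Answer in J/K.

ΔS = ∫dQ_rev/T = m c ln(T₂/T₁) = 725 × 0.44 × ln(1660/293) = 553 J/K.

ΔS = 553 J/K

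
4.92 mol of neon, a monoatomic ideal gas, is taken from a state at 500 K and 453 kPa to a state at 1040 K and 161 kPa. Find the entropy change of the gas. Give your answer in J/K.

ΔS = nC_p ln(T₂/T₁) − nR ln(P₂/P₁), with C_p = 5R/2 = 20.79 J mol⁻¹ K⁻¹ for a monoatomic ideal gas.
ΔS = 4.92 × [20.79 × ln(1040/500) − 8.314 × ln(161/453)] = 117 J/K.

ΔS = 117 J/K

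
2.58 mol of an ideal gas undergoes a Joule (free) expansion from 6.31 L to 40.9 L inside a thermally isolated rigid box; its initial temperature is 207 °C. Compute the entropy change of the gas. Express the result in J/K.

No heat is exchanged and no work is done, so the ideal-gas temperature stays constant.
Entropy is a state function; using a reversible isothermal path, ΔS_gas = nR ln(V₂/V₁) = 2.58 × 8.314 × ln(40.9/6.31) = 40.1 J/K.

ΔS_gas = 40.1 J/K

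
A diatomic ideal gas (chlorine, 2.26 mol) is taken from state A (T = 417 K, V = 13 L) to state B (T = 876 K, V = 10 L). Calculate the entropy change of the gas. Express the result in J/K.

Entropy is a state function: ΔS = nC_V ln(T₂/T₁) + nR ln(V₂/V₁), with C_V = 5R/2 = 20.79 J mol⁻¹ K⁻¹ for a diatomic ideal gas.
ΔS = 2.26 × [20.79 × ln(876/417) + 8.314 × ln(10/13)] = 29.9 J/K.

ΔS = 29.9 J/K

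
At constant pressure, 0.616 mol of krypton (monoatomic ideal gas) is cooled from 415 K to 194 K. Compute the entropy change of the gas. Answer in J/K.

ΔS = -9.74 J/K

At constant pressure, ΔS = nC_p ln(T₂/T₁) with C_p = 5R/2 = 20.79 J mol⁻¹ K⁻¹.
ΔS = 0.616 × 20.79 × ln(194/415) = -9.74 J/K.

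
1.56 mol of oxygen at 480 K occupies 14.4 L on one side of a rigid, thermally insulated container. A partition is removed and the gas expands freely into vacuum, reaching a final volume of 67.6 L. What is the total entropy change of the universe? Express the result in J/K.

No heat is exchanged and no work is done, so the ideal-gas temperature stays constant.
Entropy is a state function; using a reversible isothermal path, ΔS_gas = nR ln(V₂/V₁) = 1.56 × 8.314 × ln(67.6/14.4) = 20.1 J/K.
The insulated surroundings exchange no heat, so ΔS_surr = 0 and ΔS_universe = ΔS_gas.

ΔS_universe = 20.1 J/K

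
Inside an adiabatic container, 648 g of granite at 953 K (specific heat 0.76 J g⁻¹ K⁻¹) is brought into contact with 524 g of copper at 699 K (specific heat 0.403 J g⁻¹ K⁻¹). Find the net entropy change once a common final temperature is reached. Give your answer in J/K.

Energy balance: T_f = (m₁c₁T₁ + m₂c₂T₂)/(m₁c₁ + m₂c₂) = 876.77 K.
ΔS₁ = m₁c₁ ln(T_f/T₁) = 492.48 × ln(876.77/953) = -41.06 J/K.
ΔS₂ = m₂c₂ ln(T_f/T₂) = 211.172 × ln(876.77/699) = 47.85 J/K.
ΔS_total = -41.06 + 47.85 = 6.79 J/K.

ΔS_total = 6.79 J/K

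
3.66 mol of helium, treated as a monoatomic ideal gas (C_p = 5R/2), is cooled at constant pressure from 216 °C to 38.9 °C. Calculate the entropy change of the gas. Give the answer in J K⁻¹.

ΔS = -34.2 J/K

In kelvin: T₁ = 489.15 K, T₂ = 312.05 K. At constant pressure, ΔS = nC_p ln(T₂/T₁) with C_p = 5R/2 = 20.79 J mol⁻¹ K⁻¹.
ΔS = 3.66 × 20.79 × ln(312.05/489.15) = -34.2 J/K.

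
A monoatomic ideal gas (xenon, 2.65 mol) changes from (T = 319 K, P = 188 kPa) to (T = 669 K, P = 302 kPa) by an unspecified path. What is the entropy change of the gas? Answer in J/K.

ΔS = nC_p ln(T₂/T₁) − nR ln(P₂/P₁), with C_p = 5R/2 = 20.79 J mol⁻¹ K⁻¹ for a monoatomic ideal gas.
ΔS = 2.65 × [20.79 × ln(669/319) − 8.314 × ln(302/188)] = 30.3 J/K.

ΔS = 30.3 J/K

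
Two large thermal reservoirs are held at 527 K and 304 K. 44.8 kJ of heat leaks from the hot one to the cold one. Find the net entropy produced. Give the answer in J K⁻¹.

ΔS_hot = −Q/T_H = −44800/527 = -85.01 J/K and ΔS_cold = +Q/T_C = 44800/304 = 147.4 J/K.
ΔS_total = -85.01 + 147.4 = 62.4 J/K, positive as the second law requires.

ΔS_total = 62.4 J/K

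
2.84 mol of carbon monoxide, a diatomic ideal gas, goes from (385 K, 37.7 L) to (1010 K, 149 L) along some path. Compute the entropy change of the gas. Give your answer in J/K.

Entropy is a state function: ΔS = nC_V ln(T₂/T₁) + nR ln(V₂/V₁), with C_V = 5R/2 = 20.79 J mol⁻¹ K⁻¹ for a diatomic ideal gas.
ΔS = 2.84 × [20.79 × ln(1010/385) + 8.314 × ln(149/37.7)] = 89.4 J/K.

ΔS = 89.4 J/K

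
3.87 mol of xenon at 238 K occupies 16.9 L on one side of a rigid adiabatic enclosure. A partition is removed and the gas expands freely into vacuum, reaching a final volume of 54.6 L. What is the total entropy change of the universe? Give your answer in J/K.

ΔS_universe = 37.7 J/K

No heat is exchanged and no work is done, so the ideal-gas temperature stays constant.
Entropy is a state function; using a reversible isothermal path, ΔS_gas = nR ln(V₂/V₁) = 3.87 × 8.314 × ln(54.6/16.9) = 37.7 J/K.
The insulated surroundings exchange no heat, so ΔS_surr = 0 and ΔS_universe = ΔS_gas.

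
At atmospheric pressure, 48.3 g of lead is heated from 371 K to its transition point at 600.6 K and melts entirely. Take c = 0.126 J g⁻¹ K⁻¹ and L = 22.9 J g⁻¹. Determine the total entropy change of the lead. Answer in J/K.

Warming step: ΔS₁ = m c ln(T_tr/T_i) = 48.3 × 0.126 × ln(600.6/371) = 2.932 J/K.
Phase change: ΔS₂ = +mL/T_tr = 48.3 × 22.9 / 600.6 = 1.842 J/K.
ΔS_total = (2.932) + (1.842) = 4.77 J/K.

ΔS = 4.77 J/K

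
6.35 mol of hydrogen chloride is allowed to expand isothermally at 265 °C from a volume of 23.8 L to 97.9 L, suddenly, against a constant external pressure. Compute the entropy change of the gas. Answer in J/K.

ΔS_gas = 74.7 J/K

Entropy is a state function, so ΔS_gas depends only on the end states.
For an isothermal ideal gas ΔS_gas = nR ln(V₂/V₁) = 6.35 × 8.314 × ln(97.9/23.8) = 74.7 J/K.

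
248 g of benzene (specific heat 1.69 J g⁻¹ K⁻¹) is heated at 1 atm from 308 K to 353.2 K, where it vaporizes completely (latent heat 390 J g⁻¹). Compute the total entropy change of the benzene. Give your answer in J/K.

Warming step: ΔS₁ = m c ln(T_tr/T_i) = 248 × 1.69 × ln(353.2/308) = 57.39 J/K.
Phase change: ΔS₂ = +mL/T_tr = 248 × 390 / 353.2 = 273.8 J/K.
ΔS_total = (57.39) + (273.8) = 331 J/K.

ΔS = 331 J/K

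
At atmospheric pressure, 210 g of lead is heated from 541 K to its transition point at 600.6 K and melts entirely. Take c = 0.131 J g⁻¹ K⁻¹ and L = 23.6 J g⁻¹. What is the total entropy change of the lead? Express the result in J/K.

Warming step: ΔS₁ = m c ln(T_tr/T_i) = 210 × 0.131 × ln(600.6/541) = 2.875 J/K.
Phase change: ΔS₂ = +mL/T_tr = 210 × 23.6 / 600.6 = 8.252 J/K.
ΔS_total = (2.875) + (8.252) = 11.1 J/K.

ΔS = 11.1 J/K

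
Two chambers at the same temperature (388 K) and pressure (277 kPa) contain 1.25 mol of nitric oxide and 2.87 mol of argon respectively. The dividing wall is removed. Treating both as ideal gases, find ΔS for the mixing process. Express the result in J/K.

ΔS_mix = 21 J/K

Mole fractions: x_A = 1.25/4.12 = 0.303, x_B = 0.697.
ΔS_mix = −R(n_A ln x_A + n_B ln x_B) = −8.314 × (1.25 ln 0.303 + 2.87 ln 0.697) = 21 J/K.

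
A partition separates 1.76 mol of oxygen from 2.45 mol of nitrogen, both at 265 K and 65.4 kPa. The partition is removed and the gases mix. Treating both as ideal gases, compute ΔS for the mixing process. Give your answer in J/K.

Mole fractions: x_A = 1.76/4.21 = 0.418, x_B = 0.582.
ΔS_mix = −R(n_A ln x_A + n_B ln x_B) = −8.314 × (1.76 ln 0.418 + 2.45 ln 0.582) = 23.8 J/K.

ΔS_mix = 23.8 J/K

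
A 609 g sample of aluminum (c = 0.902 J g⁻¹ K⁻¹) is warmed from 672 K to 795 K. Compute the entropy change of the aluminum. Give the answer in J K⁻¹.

ΔS = 92.3 J/K

ΔS = ∫dQ_rev/T = m c ln(T₂/T₁) = 609 × 0.902 × ln(795/672) = 92.3 J/K.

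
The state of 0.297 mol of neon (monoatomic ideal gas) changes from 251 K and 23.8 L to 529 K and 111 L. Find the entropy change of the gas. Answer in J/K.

Entropy is a state function: ΔS = nC_V ln(T₂/T₁) + nR ln(V₂/V₁), with C_V = 3R/2 = 12.47 J mol⁻¹ K⁻¹ for a monoatomic ideal gas.
ΔS = 0.297 × [12.47 × ln(529/251) + 8.314 × ln(111/23.8)] = 6.56 J/K.

ΔS = 6.56 J/K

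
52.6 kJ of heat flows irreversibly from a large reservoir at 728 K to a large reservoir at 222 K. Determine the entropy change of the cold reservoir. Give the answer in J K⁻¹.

The cold reservoir gains heat Q, so ΔS_cold = +Q/T_C = 52600/222 = 237 J/K.

ΔS_cold = 237 J/K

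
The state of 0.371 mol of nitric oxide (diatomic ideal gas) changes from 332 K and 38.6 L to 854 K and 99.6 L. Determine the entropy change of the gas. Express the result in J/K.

Entropy is a state function: ΔS = nC_V ln(T₂/T₁) + nR ln(V₂/V₁), with C_V = 5R/2 = 20.79 J mol⁻¹ K⁻¹ for a diatomic ideal gas.
ΔS = 0.371 × [20.79 × ln(854/332) + 8.314 × ln(99.6/38.6)] = 10.2 J/K.

ΔS = 10.2 J/K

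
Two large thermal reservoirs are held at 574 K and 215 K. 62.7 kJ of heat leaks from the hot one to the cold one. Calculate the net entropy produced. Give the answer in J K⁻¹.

ΔS_hot = −Q/T_H = −62700/574 = -109.2 J/K and ΔS_cold = +Q/T_C = 62700/215 = 291.6 J/K.
ΔS_total = -109.2 + 291.6 = 182 J/K, positive as the second law requires.

ΔS_total = 182 J/K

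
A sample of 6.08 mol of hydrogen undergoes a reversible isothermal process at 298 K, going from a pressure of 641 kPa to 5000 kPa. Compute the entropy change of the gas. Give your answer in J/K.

ΔS_gas = -104 J/K

For an isothermal ideal gas ΔS_gas = nR ln(P₁/P₂) = 6.08 × 8.314 × ln(641/5000) = -104 J/K.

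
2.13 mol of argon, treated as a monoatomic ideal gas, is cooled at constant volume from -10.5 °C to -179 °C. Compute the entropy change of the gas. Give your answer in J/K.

In kelvin: T₁ = 262.65 K, T₂ = 94.15 K. At constant volume, ΔS = nC_V ln(T₂/T₁) with C_V = 3R/2 = 12.47 J mol⁻¹ K⁻¹.
ΔS = 2.13 × 12.47 × ln(94.15/262.65) = -27.3 J/K.

ΔS = -27.3 J/K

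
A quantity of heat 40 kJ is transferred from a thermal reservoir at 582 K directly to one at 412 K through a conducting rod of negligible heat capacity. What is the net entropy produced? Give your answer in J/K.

ΔS_hot = −Q/T_H = −40000/582 = -68.73 J/K and ΔS_cold = +Q/T_C = 40000/412 = 97.09 J/K.
ΔS_total = -68.73 + 97.09 = 28.4 J/K, positive as the second law requires.

ΔS_total = 28.4 J/K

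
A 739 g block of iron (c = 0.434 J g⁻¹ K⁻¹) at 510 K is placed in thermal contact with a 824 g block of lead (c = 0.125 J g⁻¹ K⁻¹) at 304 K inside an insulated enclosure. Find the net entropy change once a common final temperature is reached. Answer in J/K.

Energy balance: T_f = (m₁c₁T₁ + m₂c₂T₂)/(m₁c₁ + m₂c₂) = 459.93 K.
ΔS₁ = m₁c₁ ln(T_f/T₁) = 320.726 × ln(459.93/510) = -33.15 J/K.
ΔS₂ = m₂c₂ ln(T_f/T₂) = 103 × ln(459.93/304) = 42.65 J/K.
ΔS_total = -33.15 + 42.65 = 9.5 J/K.

ΔS_total = 9.5 J/K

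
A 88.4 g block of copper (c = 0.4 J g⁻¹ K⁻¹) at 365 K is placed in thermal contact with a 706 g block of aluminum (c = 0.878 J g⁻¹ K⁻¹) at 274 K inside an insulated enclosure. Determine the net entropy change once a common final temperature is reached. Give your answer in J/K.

Energy balance: T_f = (m₁c₁T₁ + m₂c₂T₂)/(m₁c₁ + m₂c₂) = 278.91 K.
ΔS₁ = m₁c₁ ln(T_f/T₁) = 35.36 × ln(278.91/365) = -9.512 J/K.
ΔS₂ = m₂c₂ ln(T_f/T₂) = 619.868 × ln(278.91/274) = 11.01 J/K.
ΔS_total = -9.512 + 11.01 = 1.5 J/K.

ΔS_total = 1.5 J/K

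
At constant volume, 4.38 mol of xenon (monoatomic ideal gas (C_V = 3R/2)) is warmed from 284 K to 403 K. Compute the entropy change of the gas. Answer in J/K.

At constant volume, ΔS = nC_V ln(T₂/T₁) with C_V = 3R/2 = 12.47 J mol⁻¹ K⁻¹.
ΔS = 4.38 × 12.47 × ln(403/284) = 19.1 J/K.

ΔS = 19.1 J/K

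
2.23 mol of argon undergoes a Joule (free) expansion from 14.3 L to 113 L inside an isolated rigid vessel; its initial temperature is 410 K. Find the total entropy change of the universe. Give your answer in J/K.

ΔS_universe = 38.3 J/K

For an ideal gas in free expansion Q = 0 and W = 0, so T is unchanged.
Entropy is a state function; using a reversible isothermal path, ΔS_gas = nR ln(V₂/V₁) = 2.23 × 8.314 × ln(113/14.3) = 38.3 J/K.
The insulated surroundings exchange no heat, so ΔS_surr = 0 and ΔS_universe = ΔS_gas.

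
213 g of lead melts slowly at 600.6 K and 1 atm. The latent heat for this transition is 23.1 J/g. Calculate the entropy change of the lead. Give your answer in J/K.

Heat absorbed by the substance: Q = mL = 213 × 23.1 = 4920.3 J.
At constant T, ΔS = Q_rev/T = 4920.3 / 600.6 = 8.19 J/K.

ΔS = 8.19 J/K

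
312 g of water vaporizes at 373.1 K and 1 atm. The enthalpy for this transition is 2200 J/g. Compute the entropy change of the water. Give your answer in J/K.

Heat absorbed by the substance: Q = mL = 312 × 2200 = 686400 J.
At constant T, ΔS = Q_rev/T = 686400 / 373.1 = 1840 J/K.

ΔS = 1840 J/K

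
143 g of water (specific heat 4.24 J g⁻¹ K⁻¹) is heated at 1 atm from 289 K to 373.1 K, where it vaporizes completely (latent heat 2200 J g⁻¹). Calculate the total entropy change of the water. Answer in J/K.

ΔS = 998 J/K

Warming step: ΔS₁ = m c ln(T_tr/T_i) = 143 × 4.24 × ln(373.1/289) = 154.9 J/K.
Phase change: ΔS₂ = +mL/T_tr = 143 × 2200 / 373.1 = 843.2 J/K.
ΔS_total = (154.9) + (843.2) = 998 J/K.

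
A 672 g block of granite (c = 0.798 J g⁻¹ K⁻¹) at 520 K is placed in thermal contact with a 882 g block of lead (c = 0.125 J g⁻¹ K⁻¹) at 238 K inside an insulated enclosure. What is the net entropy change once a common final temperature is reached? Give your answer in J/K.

ΔS_total = 23.4 J/K

Energy balance: T_f = (m₁c₁T₁ + m₂c₂T₂)/(m₁c₁ + m₂c₂) = 471.91 K.
ΔS₁ = m₁c₁ ln(T_f/T₁) = 536.256 × ln(471.91/520) = -52.04 J/K.
ΔS₂ = m₂c₂ ln(T_f/T₂) = 110.25 × ln(471.91/238) = 75.47 J/K.
ΔS_total = -52.04 + 75.47 = 23.4 J/K.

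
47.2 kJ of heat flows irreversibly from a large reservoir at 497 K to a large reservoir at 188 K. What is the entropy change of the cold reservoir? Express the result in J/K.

ΔS_cold = 251 J/K

The cold reservoir gains heat Q, so ΔS_cold = +Q/T_C = 47200/188 = 251 J/K.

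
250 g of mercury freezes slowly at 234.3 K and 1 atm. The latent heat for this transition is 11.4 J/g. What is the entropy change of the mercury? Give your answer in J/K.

ΔS = -12.2 J/K

Heat released by the substance: Q = −mL = −250 × 11.4 = −2850 J.
At constant T, ΔS = Q_rev/T = −2850 / 234.3 = -12.2 J/K.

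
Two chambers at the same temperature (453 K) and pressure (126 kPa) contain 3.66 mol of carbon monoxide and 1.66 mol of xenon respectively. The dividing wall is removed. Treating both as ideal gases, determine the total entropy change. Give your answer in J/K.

ΔS_mix = 27.5 J/K

Mole fractions: x_A = 3.66/5.32 = 0.688, x_B = 0.312.
ΔS_mix = −R(n_A ln x_A + n_B ln x_B) = −8.314 × (3.66 ln 0.688 + 1.66 ln 0.312) = 27.5 J/K.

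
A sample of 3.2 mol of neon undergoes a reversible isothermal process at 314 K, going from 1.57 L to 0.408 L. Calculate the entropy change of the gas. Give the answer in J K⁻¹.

For an isothermal ideal gas ΔS_gas = nR ln(V₂/V₁) = 3.2 × 8.314 × ln(0.408/1.57) = -35.9 J/K.

ΔS_gas = -35.9 J/K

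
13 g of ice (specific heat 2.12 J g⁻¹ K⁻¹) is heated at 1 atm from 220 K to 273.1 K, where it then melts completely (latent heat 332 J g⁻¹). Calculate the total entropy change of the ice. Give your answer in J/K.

ΔS = 21.8 J/K

Warming step: ΔS₁ = m c ln(T_tr/T_i) = 13 × 2.12 × ln(273.1/220) = 5.959 J/K.
Phase change: ΔS₂ = +mL/T_tr = 13 × 332 / 273.1 = 15.8 J/K.
ΔS_total = (5.959) + (15.8) = 21.8 J/K.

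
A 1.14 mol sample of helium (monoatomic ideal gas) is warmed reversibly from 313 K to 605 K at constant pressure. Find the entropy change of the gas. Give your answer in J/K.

At constant pressure, ΔS = nC_p ln(T₂/T₁) with C_p = 5R/2 = 20.79 J mol⁻¹ K⁻¹.
ΔS = 1.14 × 20.79 × ln(605/313) = 15.6 J/K.

ΔS = 15.6 J/K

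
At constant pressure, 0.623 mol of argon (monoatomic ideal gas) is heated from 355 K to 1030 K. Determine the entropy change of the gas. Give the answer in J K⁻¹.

ΔS = 13.8 J/K

At constant pressure, ΔS = nC_p ln(T₂/T₁) with C_p = 5R/2 = 20.79 J mol⁻¹ K⁻¹.
ΔS = 0.623 × 20.79 × ln(1030/355) = 13.8 J/K.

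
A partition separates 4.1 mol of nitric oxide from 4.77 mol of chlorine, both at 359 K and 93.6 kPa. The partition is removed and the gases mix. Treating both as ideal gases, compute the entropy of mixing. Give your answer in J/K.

ΔS_mix = 50.9 J/K

Mole fractions: x_A = 4.1/8.87 = 0.462, x_B = 0.538.
ΔS_mix = −R(n_A ln x_A + n_B ln x_B) = −8.314 × (4.1 ln 0.462 + 4.77 ln 0.538) = 50.9 J/K.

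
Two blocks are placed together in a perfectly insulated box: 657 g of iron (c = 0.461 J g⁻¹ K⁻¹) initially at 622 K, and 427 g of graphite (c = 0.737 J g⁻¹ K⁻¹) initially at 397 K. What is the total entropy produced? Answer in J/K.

ΔS_total = 15.5 J/K

Energy balance: T_f = (m₁c₁T₁ + m₂c₂T₂)/(m₁c₁ + m₂c₂) = 507.35 K.
ΔS₁ = m₁c₁ ln(T_f/T₁) = 302.877 × ln(507.35/622) = -61.71 J/K.
ΔS₂ = m₂c₂ ln(T_f/T₂) = 314.699 × ln(507.35/397) = 77.18 J/K.
ΔS_total = -61.71 + 77.18 = 15.5 J/K.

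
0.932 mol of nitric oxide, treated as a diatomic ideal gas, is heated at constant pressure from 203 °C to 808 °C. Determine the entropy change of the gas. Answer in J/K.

In kelvin: T₁ = 476.15 K, T₂ = 1081.15 K. At constant pressure, ΔS = nC_p ln(T₂/T₁) with C_p = 7R/2 = 29.1 J mol⁻¹ K⁻¹.
ΔS = 0.932 × 29.1 × ln(1081.15/476.15) = 22.2 J/K.

ΔS = 22.2 J/K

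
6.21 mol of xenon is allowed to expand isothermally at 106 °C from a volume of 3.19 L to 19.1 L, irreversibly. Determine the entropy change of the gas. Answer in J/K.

ΔS_gas = 92.4 J/K

Entropy is a state function, so ΔS_gas depends only on the end states.
For an isothermal ideal gas ΔS_gas = nR ln(V₂/V₁) = 6.21 × 8.314 × ln(19.1/3.19) = 92.4 J/K.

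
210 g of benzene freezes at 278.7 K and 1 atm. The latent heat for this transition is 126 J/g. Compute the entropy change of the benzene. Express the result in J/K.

Heat released by the substance: Q = −mL = −210 × 126 = −26460 J.
At constant T, ΔS = Q_rev/T = −26460 / 278.7 = -94.9 J/K.

ΔS = -94.9 J/K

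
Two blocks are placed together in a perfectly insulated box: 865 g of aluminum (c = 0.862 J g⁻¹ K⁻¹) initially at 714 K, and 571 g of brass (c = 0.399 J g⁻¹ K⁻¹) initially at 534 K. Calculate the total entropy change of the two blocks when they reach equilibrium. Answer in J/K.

ΔS_total = 6.98 J/K

Energy balance: T_f = (m₁c₁T₁ + m₂c₂T₂)/(m₁c₁ + m₂c₂) = 671.87 K.
ΔS₁ = m₁c₁ ln(T_f/T₁) = 745.63 × ln(671.87/714) = -45.345 J/K.
ΔS₂ = m₂c₂ ln(T_f/T₂) = 227.829 × ln(671.87/534) = 52.326 J/K.
ΔS_total = -45.345 + 52.326 = 6.98 J/K.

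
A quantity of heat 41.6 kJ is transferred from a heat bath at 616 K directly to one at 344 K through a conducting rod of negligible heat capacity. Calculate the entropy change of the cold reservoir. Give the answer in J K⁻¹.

ΔS_cold = 121 J/K

The cold reservoir gains heat Q, so ΔS_cold = +Q/T_C = 41600/344 = 121 J/K.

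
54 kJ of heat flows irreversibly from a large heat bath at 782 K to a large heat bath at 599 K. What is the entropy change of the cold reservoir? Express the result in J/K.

The cold reservoir gains heat Q, so ΔS_cold = +Q/T_C = 54000/599 = 90.2 J/K.

ΔS_cold = 90.2 J/K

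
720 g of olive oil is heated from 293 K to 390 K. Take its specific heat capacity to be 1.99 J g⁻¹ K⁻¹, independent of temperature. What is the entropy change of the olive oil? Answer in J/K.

ΔS = 410 J/K

ΔS = ∫dQ_rev/T = m c ln(T₂/T₁) = 720 × 1.99 × ln(390/293) = 410 J/K.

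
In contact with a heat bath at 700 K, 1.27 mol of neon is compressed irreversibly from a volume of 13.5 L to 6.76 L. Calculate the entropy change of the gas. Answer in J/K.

ΔS_gas = -7.3 J/K

Entropy is a state function, so ΔS_gas depends only on the end states.
For an isothermal ideal gas ΔS_gas = nR ln(V₂/V₁) = 1.27 × 8.314 × ln(6.76/13.5) = -7.3 J/K.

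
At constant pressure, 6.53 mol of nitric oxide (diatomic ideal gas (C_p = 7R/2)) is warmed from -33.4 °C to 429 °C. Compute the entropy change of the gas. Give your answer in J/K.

ΔS = 204 J/K

In kelvin: T₁ = 239.75 K, T₂ = 702.15 K. At constant pressure, ΔS = nC_p ln(T₂/T₁) with C_p = 7R/2 = 29.1 J mol⁻¹ K⁻¹.
ΔS = 6.53 × 29.1 × ln(702.15/239.75) = 204 J/K.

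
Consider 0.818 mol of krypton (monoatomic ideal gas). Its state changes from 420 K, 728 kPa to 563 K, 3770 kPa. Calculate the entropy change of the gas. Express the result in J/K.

ΔS = nC_p ln(T₂/T₁) − nR ln(P₂/P₁), with C_p = 5R/2 = 20.79 J mol⁻¹ K⁻¹ for a monoatomic ideal gas.
ΔS = 0.818 × [20.79 × ln(563/420) − 8.314 × ln(3770/728)] = -6.2 J/K.

ΔS = -6.2 J/K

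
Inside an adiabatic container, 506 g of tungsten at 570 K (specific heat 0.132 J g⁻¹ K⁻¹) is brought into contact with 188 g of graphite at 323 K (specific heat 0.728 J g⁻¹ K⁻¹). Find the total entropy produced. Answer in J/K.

ΔS_total = 7.64 J/K

Energy balance: T_f = (m₁c₁T₁ + m₂c₂T₂)/(m₁c₁ + m₂c₂) = 404.01 K.
ΔS₁ = m₁c₁ ln(T_f/T₁) = 66.792 × ln(404.01/570) = -22.99 J/K.
ΔS₂ = m₂c₂ ln(T_f/T₂) = 136.864 × ln(404.01/323) = 30.63 J/K.
ΔS_total = -22.99 + 30.63 = 7.64 J/K.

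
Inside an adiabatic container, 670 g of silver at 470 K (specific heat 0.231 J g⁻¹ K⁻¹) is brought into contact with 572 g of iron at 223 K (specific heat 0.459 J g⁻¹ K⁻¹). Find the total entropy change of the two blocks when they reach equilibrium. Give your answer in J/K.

ΔS_total = 28.2 J/K

Energy balance: T_f = (m₁c₁T₁ + m₂c₂T₂)/(m₁c₁ + m₂c₂) = 314.6 K.
ΔS₁ = m₁c₁ ln(T_f/T₁) = 154.77 × ln(314.6/470) = -62.13 J/K.
ΔS₂ = m₂c₂ ln(T_f/T₂) = 262.548 × ln(314.6/223) = 90.35 J/K.
ΔS_total = -62.13 + 90.35 = 28.2 J/K.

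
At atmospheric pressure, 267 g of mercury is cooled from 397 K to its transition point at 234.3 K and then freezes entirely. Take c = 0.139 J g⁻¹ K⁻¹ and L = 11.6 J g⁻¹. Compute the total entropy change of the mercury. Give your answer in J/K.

Cooling step: ΔS₁ = m c ln(T_tr/T_i) = 267 × 0.139 × ln(234.3/397) = -19.57 J/K.
Phase change: ΔS₂ = −mL/T_tr = −267 × 11.6 / 234.3 = -13.22 J/K.
ΔS_total = (-19.57) + (-13.22) = -32.8 J/K.

ΔS = -32.8 J/K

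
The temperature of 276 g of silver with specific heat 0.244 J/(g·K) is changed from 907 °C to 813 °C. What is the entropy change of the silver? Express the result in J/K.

ΔS = -5.59 J/K

In kelvin: T₁ = 1180.15 K, T₂ = 1086.15 K. ΔS = ∫dQ_rev/T = m c ln(T₂/T₁) = 276 × 0.244 × ln(1086.15/1180.15) = -5.59 J/K.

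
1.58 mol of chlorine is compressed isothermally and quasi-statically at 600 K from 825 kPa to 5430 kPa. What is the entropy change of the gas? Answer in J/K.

ΔS_gas = -24.8 J/K

For an isothermal ideal gas ΔS_gas = nR ln(P₁/P₂) = 1.58 × 8.314 × ln(825/5430) = -24.8 J/K.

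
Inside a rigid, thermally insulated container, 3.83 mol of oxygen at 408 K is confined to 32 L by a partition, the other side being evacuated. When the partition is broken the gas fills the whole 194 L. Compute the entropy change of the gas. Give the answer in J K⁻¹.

ΔS_gas = 57.4 J/K

For an ideal gas in free expansion Q = 0 and W = 0, so T is unchanged.
Entropy is a state function; using a reversible isothermal path, ΔS_gas = nR ln(V₂/V₁) = 3.83 × 8.314 × ln(194/32) = 57.4 J/K.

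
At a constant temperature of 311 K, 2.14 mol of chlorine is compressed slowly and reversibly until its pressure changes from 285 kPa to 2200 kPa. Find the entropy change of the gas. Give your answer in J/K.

For an isothermal ideal gas ΔS_gas = nR ln(P₁/P₂) = 2.14 × 8.314 × ln(285/2200) = -36.4 J/K.

ΔS_gas = -36.4 J/K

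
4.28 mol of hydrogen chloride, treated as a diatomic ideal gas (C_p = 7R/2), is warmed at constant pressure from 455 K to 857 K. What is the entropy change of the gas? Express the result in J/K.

ΔS = 78.9 J/K

At constant pressure, ΔS = nC_p ln(T₂/T₁) with C_p = 7R/2 = 29.1 J mol⁻¹ K⁻¹.
ΔS = 4.28 × 29.1 × ln(857/455) = 78.9 J/K.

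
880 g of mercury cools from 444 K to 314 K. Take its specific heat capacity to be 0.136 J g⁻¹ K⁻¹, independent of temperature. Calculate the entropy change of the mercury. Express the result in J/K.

ΔS = -41.5 J/K

ΔS = ∫dQ_rev/T = m c ln(T₂/T₁) = 880 × 0.136 × ln(314/444) = -41.5 J/K.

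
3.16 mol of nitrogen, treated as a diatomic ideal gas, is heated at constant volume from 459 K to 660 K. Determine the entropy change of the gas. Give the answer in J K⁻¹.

At constant volume, ΔS = nC_V ln(T₂/T₁) with C_V = 5R/2 = 20.79 J mol⁻¹ K⁻¹.
ΔS = 3.16 × 20.79 × ln(660/459) = 23.9 J/K.

ΔS = 23.9 J/K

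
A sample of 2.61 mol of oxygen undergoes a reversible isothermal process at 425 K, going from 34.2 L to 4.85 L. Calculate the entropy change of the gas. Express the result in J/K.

For an isothermal ideal gas ΔS_gas = nR ln(V₂/V₁) = 2.61 × 8.314 × ln(4.85/34.2) = -42.4 J/K.

ΔS_gas = -42.4 J/K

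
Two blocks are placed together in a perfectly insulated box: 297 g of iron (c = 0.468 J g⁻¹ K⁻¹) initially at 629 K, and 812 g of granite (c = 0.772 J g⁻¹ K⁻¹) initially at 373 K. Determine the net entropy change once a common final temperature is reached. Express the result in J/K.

Energy balance: T_f = (m₁c₁T₁ + m₂c₂T₂)/(m₁c₁ + m₂c₂) = 419.46 K.
ΔS₁ = m₁c₁ ln(T_f/T₁) = 138.996 × ln(419.46/629) = -56.32 J/K.
ΔS₂ = m₂c₂ ln(T_f/T₂) = 626.864 × ln(419.46/373) = 73.59 J/K.
ΔS_total = -56.32 + 73.59 = 17.3 J/K.

ΔS_total = 17.3 J/K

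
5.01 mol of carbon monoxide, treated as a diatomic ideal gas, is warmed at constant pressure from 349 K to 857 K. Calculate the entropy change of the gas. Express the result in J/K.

At constant pressure, ΔS = nC_p ln(T₂/T₁) with C_p = 7R/2 = 29.1 J mol⁻¹ K⁻¹.
ΔS = 5.01 × 29.1 × ln(857/349) = 131 J/K.

ΔS = 131 J/K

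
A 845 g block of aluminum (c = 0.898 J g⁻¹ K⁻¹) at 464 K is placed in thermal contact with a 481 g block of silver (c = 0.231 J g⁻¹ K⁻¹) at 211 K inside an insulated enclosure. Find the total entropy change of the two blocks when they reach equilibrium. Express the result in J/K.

Energy balance: T_f = (m₁c₁T₁ + m₂c₂T₂)/(m₁c₁ + m₂c₂) = 431.69 K.
ΔS₁ = m₁c₁ ln(T_f/T₁) = 758.81 × ln(431.69/464) = -54.78 J/K.
ΔS₂ = m₂c₂ ln(T_f/T₂) = 111.111 × ln(431.69/211) = 79.54 J/K.
ΔS_total = -54.78 + 79.54 = 24.8 J/K.

ΔS_total = 24.8 J/K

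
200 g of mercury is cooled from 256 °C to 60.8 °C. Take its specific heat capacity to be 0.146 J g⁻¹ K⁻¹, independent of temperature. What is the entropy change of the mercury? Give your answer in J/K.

In kelvin: T₁ = 529.15 K, T₂ = 333.95 K. ΔS = ∫dQ_rev/T = m c ln(T₂/T₁) = 200 × 0.146 × ln(333.95/529.15) = -13.4 J/K.

ΔS = -13.4 J/K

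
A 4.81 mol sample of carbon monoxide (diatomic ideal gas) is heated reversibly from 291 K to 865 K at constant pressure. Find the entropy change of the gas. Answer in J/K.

At constant pressure, ΔS = nC_p ln(T₂/T₁) with C_p = 7R/2 = 29.1 J mol⁻¹ K⁻¹.
ΔS = 4.81 × 29.1 × ln(865/291) = 152 J/K.

ΔS = 152 J/K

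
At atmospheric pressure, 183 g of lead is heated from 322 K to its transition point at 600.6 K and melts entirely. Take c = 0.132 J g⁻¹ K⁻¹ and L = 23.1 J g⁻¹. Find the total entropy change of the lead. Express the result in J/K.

ΔS = 22.1 J/K

Warming step: ΔS₁ = m c ln(T_tr/T_i) = 183 × 0.132 × ln(600.6/322) = 15.06 J/K.
Phase change: ΔS₂ = +mL/T_tr = 183 × 23.1 / 600.6 = 7.038 J/K.
ΔS_total = (15.06) + (7.038) = 22.1 J/K.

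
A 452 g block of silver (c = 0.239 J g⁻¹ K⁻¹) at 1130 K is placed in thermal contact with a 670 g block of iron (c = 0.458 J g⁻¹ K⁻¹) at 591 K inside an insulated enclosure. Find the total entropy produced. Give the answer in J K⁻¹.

ΔS_total = 18.4 J/K

Energy balance: T_f = (m₁c₁T₁ + m₂c₂T₂)/(m₁c₁ + m₂c₂) = 731.34 K.
ΔS₁ = m₁c₁ ln(T_f/T₁) = 108.028 × ln(731.34/1130) = -47 J/K.
ΔS₂ = m₂c₂ ln(T_f/T₂) = 306.86 × ln(731.34/591) = 65.38 J/K.
ΔS_total = -47 + 65.38 = 18.4 J/K.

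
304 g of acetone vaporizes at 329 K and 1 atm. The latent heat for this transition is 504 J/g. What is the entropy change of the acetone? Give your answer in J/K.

ΔS = 466 J/K

Heat absorbed by the substance: Q = mL = 304 × 504 = 153216 J.
At constant T, ΔS = Q_rev/T = 153216 / 329 = 466 J/K.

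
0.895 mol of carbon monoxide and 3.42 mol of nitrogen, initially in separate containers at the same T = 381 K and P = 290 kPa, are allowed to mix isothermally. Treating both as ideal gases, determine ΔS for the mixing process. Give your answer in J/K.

ΔS_mix = 18.3 J/K

Mole fractions: x_A = 0.895/4.31 = 0.207, x_B = 0.793.
ΔS_mix = −R(n_A ln x_A + n_B ln x_B) = −8.314 × (0.895 ln 0.207 + 3.42 ln 0.793) = 18.3 J/K.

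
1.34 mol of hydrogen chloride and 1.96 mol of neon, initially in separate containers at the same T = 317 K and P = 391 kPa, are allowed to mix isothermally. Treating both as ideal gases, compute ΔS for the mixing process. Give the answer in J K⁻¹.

Mole fractions: x_A = 1.34/3.3 = 0.406, x_B = 0.594.
ΔS_mix = −R(n_A ln x_A + n_B ln x_B) = −8.314 × (1.34 ln 0.406 + 1.96 ln 0.594) = 18.5 J/K.

ΔS_mix = 18.5 J/K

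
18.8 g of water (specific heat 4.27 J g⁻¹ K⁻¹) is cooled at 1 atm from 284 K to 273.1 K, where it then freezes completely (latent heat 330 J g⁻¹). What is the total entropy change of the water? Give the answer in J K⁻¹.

ΔS = -25.9 J/K

Cooling step: ΔS₁ = m c ln(T_tr/T_i) = 18.8 × 4.27 × ln(273.1/284) = -3.142 J/K.
Phase change: ΔS₂ = −mL/T_tr = −18.8 × 330 / 273.1 = -22.72 J/K.
ΔS_total = (-3.142) + (-22.72) = -25.9 J/K.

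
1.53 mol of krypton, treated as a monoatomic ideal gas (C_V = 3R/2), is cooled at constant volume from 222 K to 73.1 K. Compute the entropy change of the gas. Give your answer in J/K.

ΔS = -21.2 J/K

At constant volume, ΔS = nC_V ln(T₂/T₁) with C_V = 3R/2 = 12.47 J mol⁻¹ K⁻¹.
ΔS = 1.53 × 12.47 × ln(73.1/222) = -21.2 J/K.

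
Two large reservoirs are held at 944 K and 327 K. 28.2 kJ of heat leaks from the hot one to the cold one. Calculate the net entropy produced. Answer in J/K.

ΔS_hot = −Q/T_H = −28200/944 = -29.87 J/K and ΔS_cold = +Q/T_C = 28200/327 = 86.24 J/K.
ΔS_total = -29.87 + 86.24 = 56.4 J/K, positive as the second law requires.

ΔS_total = 56.4 J/K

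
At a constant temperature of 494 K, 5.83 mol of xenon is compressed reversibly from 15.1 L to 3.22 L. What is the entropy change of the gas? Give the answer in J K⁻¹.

ΔS_gas = -74.9 J/K

For an isothermal ideal gas ΔS_gas = nR ln(V₂/V₁) = 5.83 × 8.314 × ln(3.22/15.1) = -74.9 J/K.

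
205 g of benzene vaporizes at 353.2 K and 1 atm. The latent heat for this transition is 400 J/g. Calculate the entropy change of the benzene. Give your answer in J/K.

ΔS = 232 J/K

Heat absorbed by the substance: Q = mL = 205 × 400 = 82000 J.
At constant T, ΔS = Q_rev/T = 82000 / 353.2 = 232 J/K.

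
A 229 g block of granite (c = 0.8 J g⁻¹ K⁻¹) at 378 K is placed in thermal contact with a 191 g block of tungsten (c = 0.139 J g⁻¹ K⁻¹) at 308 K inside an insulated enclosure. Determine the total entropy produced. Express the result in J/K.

ΔS_total = 0.462 J/K

Energy balance: T_f = (m₁c₁T₁ + m₂c₂T₂)/(m₁c₁ + m₂c₂) = 369.14 K.
ΔS₁ = m₁c₁ ln(T_f/T₁) = 183.2 × ln(369.14/378) = -4.345 J/K.
ΔS₂ = m₂c₂ ln(T_f/T₂) = 26.549 × ln(369.14/308) = 4.807 J/K.
ΔS_total = -4.345 + 4.807 = 0.462 J/K.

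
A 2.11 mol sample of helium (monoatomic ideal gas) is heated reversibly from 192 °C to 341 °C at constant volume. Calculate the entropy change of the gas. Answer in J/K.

In kelvin: T₁ = 465.15 K, T₂ = 614.15 K. At constant volume, ΔS = nC_V ln(T₂/T₁) with C_V = 3R/2 = 12.47 J mol⁻¹ K⁻¹.
ΔS = 2.11 × 12.47 × ln(614.15/465.15) = 7.31 J/K.

ΔS = 7.31 J/K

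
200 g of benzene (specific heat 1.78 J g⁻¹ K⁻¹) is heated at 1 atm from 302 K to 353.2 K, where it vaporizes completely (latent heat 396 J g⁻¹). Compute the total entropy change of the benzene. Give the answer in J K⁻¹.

ΔS = 280 J/K

Warming step: ΔS₁ = m c ln(T_tr/T_i) = 200 × 1.78 × ln(353.2/302) = 55.75 J/K.
Phase change: ΔS₂ = +mL/T_tr = 200 × 396 / 353.2 = 224.2 J/K.
ΔS_total = (55.75) + (224.2) = 280 J/K.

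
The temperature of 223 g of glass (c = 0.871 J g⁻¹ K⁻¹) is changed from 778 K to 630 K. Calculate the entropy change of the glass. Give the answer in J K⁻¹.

ΔS = -41 J/K

ΔS = ∫dQ_rev/T = m c ln(T₂/T₁) = 223 × 0.871 × ln(630/778) = -41 J/K.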